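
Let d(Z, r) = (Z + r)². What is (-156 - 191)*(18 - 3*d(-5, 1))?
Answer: 10410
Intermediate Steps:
(-156 - 191)*(18 - 3*d(-5, 1)) = (-156 - 191)*(18 - 3*(-5 + 1)²) = -347*(18 - 3*(-4)²) = -347*(18 - 3*16) = -347*(18 - 48) = -347*(-30) = 10410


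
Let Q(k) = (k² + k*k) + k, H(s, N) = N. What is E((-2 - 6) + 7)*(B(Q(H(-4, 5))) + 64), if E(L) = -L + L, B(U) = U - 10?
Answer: 0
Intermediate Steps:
Q(k) = k + 2*k² (Q(k) = (k² + k²) + k = 2*k² + k = k + 2*k²)
B(U) = -10 + U
E(L) = 0
E((-2 - 6) + 7)*(B(Q(H(-4, 5))) + 64) = 0*((-10 + 5*(1 + 2*5)) + 64) = 0*((-10 + 5*(1 + 10)) + 64) = 0*((-10 + 5*11) + 64) = 0*((-10 + 55) + 64) = 0*(45 + 64) = 0*109 = 0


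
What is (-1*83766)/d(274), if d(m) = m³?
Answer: -41883/10285412 ≈ -0.0040721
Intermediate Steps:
(-1*83766)/d(274) = (-1*83766)/(274³) = -83766/20570824 = -83766*1/20570824 = -41883/10285412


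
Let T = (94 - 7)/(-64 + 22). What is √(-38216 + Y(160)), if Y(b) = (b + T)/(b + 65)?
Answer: I*√1685294646/210 ≈ 195.49*I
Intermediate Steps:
T = -29/14 (T = 87/(-42) = 87*(-1/42) = -29/14 ≈ -2.0714)
Y(b) = (-29/14 + b)/(65 + b) (Y(b) = (b - 29/14)/(b + 65) = (-29/14 + b)/(65 + b))
√(-38216 + Y(160)) = √(-38216 + (-29/14 + 160)/(65 + 160)) = √(-38216 + (2211/14)/225) = √(-38216 + (1/225)*(2211/14)) = √(-38216 + 737/1050) = √(-40126063/1050) = I*√1685294646/210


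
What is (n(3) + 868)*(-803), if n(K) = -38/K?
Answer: -2060498/3 ≈ -6.8683e+5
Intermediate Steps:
(n(3) + 868)*(-803) = (-38/3 + 868)*(-803) = (2566/3)*(-803) = -2060498/3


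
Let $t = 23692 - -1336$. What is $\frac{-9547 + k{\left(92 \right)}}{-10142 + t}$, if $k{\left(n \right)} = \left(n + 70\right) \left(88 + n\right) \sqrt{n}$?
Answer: $- \frac{9547}{14886} + \frac{3240 \sqrt{23}}{827} \approx 18.148$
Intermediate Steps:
$t = 25028$ ($t = 23692 + 1336 = 25028$)
$k{\left(n \right)} = \sqrt{n} \left(70 + n\right) \left(88 + n\right)$ ($k{\left(n \right)} = \left(70 + n\right) \left(88 + n\right) \sqrt{n} = \sqrt{n} \left(70 + n\right) \left(88 + n\right)$)
$\frac{-9547 + k{\left(92 \right)}}{-10142 + t} = \frac{-9547 + \sqrt{92} \left(6160 + 92^{2} + 158 \cdot 92\right)}{-10142 + 25028} = \frac{-9547 + 2 \sqrt{23} \left(6160 + 8464 + 14536\right)}{14886} = \left(-9547 + 2 \sqrt{23} \cdot 29160\right) \frac{1}{14886} = \left(-9547 + 58320 \sqrt{23}\right) \frac{1}{14886} = - \frac{9547}{14886} + \frac{3240 \sqrt{23}}{827}$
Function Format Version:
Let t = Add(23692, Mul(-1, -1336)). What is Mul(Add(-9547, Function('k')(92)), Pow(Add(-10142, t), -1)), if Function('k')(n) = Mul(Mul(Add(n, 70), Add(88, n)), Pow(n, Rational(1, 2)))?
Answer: Add(Rational(-9547, 14886), Mul(Rational(3240, 827), Pow(23, Rational(1, 2)))) ≈ 18.148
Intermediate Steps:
t = 25028 (t = Add(23692, 1336) = 25028)
Function('k')(n) = Mul(Pow(n, Rational(1, 2)), Add(70, n), Add(88, n)) (Function('k')(n) = Mul(Mul(Add(70, n), Add(88, n)), Pow(n, Rational(1, 2))) = Mul(Pow(n, Rational(1, 2)), Add(70, n), Add(88, n)))
Mul(Add(-9547, Function('k')(92)), Pow(Add(-10142, t), -1)) = Mul(Add(-9547, Mul(Pow(92, Rational(1, 2)), Add(6160, Pow(92, 2), Mul(158, 92)))), Pow(Add(-10142, 25028), -1)) = Mul(Add(-9547, Mul(Mul(2, Pow(23, Rational(1, 2))), Add(6160, 8464, 14536))), Pow(14886, -1)) = Mul(Add(-9547, Mul(Mul(2, Pow(23, Rational(1, 2))), 29160)), Rational(1, 14886)) = Mul(Add(-9547, Mul(58320, Pow(23, Rational(1, 2)))), Rational(1, 14886)) = Add(Rational(-9547, 14886), Mul(Rational(3240, 827), Pow(23, Rational(1, 2))))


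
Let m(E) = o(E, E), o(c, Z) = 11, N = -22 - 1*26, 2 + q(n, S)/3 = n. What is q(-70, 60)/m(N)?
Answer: -216/11 ≈ -19.636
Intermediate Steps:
q(n, S) = -6 + 3*n
N = -48 (N = -22 - 26 = -48)
m(E) = 11
q(-70, 60)/m(N) = (-6 + 3*(-70))/11 = (-6 - 210)*(1/11) = -216*1/11 = -216/11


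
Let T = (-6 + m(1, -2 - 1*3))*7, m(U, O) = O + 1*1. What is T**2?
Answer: 4900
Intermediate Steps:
m(U, O) = 1 + O (m(U, O) = O + 1 = 1 + O)
T = -70 (T = (-6 + (1 + (-2 - 1*3)))*7 = (-6 + (1 + (-2 - 3)))*7 = (-6 + (1 - 5))*7 = (-6 - 4)*7 = -10*7 = -70)
T**2 = (-70)**2 = 4900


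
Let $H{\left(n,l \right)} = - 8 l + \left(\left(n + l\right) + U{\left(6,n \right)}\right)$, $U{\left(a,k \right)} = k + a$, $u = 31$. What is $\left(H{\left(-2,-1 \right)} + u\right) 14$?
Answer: $560$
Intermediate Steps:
$U{\left(a,k \right)} = a + k$
$H{\left(n,l \right)} = 6 - 7 l + 2 n$ ($H{\left(n,l \right)} = - 8 l + \left(\left(n + l\right) + \left(6 + n\right)\right) = - 8 l + \left(\left(l + n\right) + \left(6 + n\right)\right) = - 8 l + \left(6 + l + 2 n\right) = 6 - 7 l + 2 n$)
$\left(H{\left(-2,-1 \right)} + u\right) 14 = \left(\left(6 - -7 + 2 \left(-2\right)\right) + 31\right) 14 = \left(\left(6 + 7 - 4\right) + 31\right) 14 = \left(9 + 31\right) 14 = 40 \cdot 14 = 560$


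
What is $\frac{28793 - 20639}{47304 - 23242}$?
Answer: $\frac{4077}{12031} \approx 0.33887$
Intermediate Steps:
$\frac{28793 - 20639}{47304 - 23242} = \frac{8154}{24062} = 8154 \cdot \frac{1}{24062} = \frac{4077}{12031}$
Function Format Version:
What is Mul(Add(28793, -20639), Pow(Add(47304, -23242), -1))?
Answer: Rational(4077, 12031) ≈ 0.33887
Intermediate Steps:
Mul(Add(28793, -20639), Pow(Add(47304, -23242), -1)) = Mul(8154, Pow(24062, -1)) = Mul(8154, Rational(1, 24062)) = Rational(4077, 12031)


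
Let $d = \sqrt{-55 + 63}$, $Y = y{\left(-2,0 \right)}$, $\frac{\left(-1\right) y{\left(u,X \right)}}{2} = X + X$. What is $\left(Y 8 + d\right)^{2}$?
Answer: $8$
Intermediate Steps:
$y{\left(u,X \right)} = - 4 X$ ($y{\left(u,X \right)} = - 2 \left(X + X\right) = - 2 \cdot 2 X = - 4 X$)
$Y = 0$ ($Y = \left(-4\right) 0 = 0$)
$d = 2 \sqrt{2}$ ($d = \sqrt{8} = 2 \sqrt{2} \approx 2.8284$)
$\left(Y 8 + d\right)^{2} = \left(0 \cdot 8 + 2 \sqrt{2}\right)^{2} = \left(0 + 2 \sqrt{2}\right)^{2} = \left(2 \sqrt{2}\right)^{2} = 8$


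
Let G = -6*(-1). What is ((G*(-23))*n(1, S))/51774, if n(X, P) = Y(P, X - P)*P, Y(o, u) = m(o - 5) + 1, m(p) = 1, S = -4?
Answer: 184/8629 ≈ 0.021323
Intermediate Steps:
G = 6
Y(o, u) = 2 (Y(o, u) = 1 + 1 = 2)
n(X, P) = 2*P
((G*(-23))*n(1, S))/51774 = ((6*(-23))*(2*(-4)))/51774 = -138*(-8)*(1/51774) = 1104*(1/51774) = 184/8629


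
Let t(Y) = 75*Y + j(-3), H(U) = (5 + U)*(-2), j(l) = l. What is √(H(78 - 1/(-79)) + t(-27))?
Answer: 4*I*√855807/79 ≈ 46.84*I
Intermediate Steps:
H(U) = -10 - 2*U
t(Y) = -3 + 75*Y (t(Y) = 75*Y - 3 = -3 + 75*Y)
√(H(78 - 1/(-79)) + t(-27)) = √((-10 - 2*(78 - 1/(-79))) + (-3 + 75*(-27))) = √((-10 - 2*(78 - 1*(-1/79))) + (-3 - 2025)) = √((-10 - 2*(78 + 1/79)) - 2028) = √((-10 - 2*6163/79) - 2028) = √((-10 - 12326/79) - 2028) = √(-13116/79 - 2028) = √(-173328/79) = 4*I*√855807/79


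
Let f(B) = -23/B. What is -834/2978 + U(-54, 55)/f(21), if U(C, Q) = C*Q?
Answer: 92859339/34247 ≈ 2711.5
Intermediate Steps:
-834/2978 + U(-54, 55)/f(21) = -834/2978 + (-54*55)/((-23/21)) = -834*1/2978 - 2970/((-23*1/21)) = -417/1489 - 2970/(-23/21) = -417/1489 - 2970*(-21/23) = -417/1489 + 62370/23 = 92859339/34247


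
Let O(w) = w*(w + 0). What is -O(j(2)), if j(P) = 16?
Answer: -256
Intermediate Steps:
O(w) = w**2 (O(w) = w*w = w**2)
-O(j(2)) = -1*16**2 = -1*256 = -256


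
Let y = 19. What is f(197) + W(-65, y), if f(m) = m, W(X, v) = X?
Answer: 132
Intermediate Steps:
f(197) + W(-65, y) = 197 - 65 = 132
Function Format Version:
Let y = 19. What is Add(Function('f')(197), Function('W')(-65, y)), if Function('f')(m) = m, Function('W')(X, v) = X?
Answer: 132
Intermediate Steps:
Add(Function('f')(197), Function('W')(-65, y)) = Add(197, -65) = 132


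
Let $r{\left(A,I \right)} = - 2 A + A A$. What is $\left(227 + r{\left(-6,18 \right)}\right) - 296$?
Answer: $-21$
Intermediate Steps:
$r{\left(A,I \right)} = A^{2} - 2 A$ ($r{\left(A,I \right)} = - 2 A + A^{2} = A^{2} - 2 A$)
$\left(227 + r{\left(-6,18 \right)}\right) - 296 = \left(227 - 6 \left(-2 - 6\right)\right) - 296 = \left(227 - -48\right) - 296 = \left(227 + 48\right) - 296 = 275 - 296 = -21$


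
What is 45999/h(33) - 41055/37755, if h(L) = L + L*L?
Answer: 37569523/941358 ≈ 39.910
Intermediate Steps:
h(L) = L + L**2
45999/h(33) - 41055/37755 = 45999/((33*(1 + 33))) - 41055/37755 = 45999/((33*34)) - 41055*1/37755 = 45999/1122 - 2737/2517 = 45999*(1/1122) - 2737/2517 = 15333/374 - 2737/2517 = 37569523/941358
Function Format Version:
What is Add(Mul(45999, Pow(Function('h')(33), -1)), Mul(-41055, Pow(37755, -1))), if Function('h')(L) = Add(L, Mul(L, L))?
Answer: Rational(37569523, 941358) ≈ 39.910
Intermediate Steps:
Function('h')(L) = Add(L, Pow(L, 2))
Add(Mul(45999, Pow(Function('h')(33), -1)), Mul(-41055, Pow(37755, -1))) = Add(Mul(45999, Pow(Mul(33, Add(1, 33)), -1)), Mul(-41055, Pow(37755, -1))) = Add(Mul(45999, Pow(Mul(33, 34), -1)), Mul(-41055, Rational(1, 37755))) = Add(Mul(45999, Pow(1122, -1)), Rational(-2737, 2517)) = Add(Mul(45999, Rational(1, 1122)), Rational(-2737, 2517)) = Add(Rational(15333, 374), Rational(-2737, 2517)) = Rational(37569523, 941358)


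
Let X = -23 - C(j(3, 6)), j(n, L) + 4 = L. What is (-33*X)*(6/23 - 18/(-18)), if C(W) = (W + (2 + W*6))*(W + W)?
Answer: 83259/23 ≈ 3620.0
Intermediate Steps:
j(n, L) = -4 + L
C(W) = 2*W*(2 + 7*W) (C(W) = (W + (2 + 6*W))*(2*W) = (2 + 7*W)*(2*W) = 2*W*(2 + 7*W))
X = -87 (X = -23 - 2*(-4 + 6)*(2 + 7*(-4 + 6)) = -23 - 2*2*(2 + 7*2) = -23 - 2*2*(2 + 14) = -23 - 2*2*16 = -23 - 1*64 = -23 - 64 = -87)
(-33*X)*(6/23 - 18/(-18)) = (-33*(-87))*(6/23 - 18/(-18)) = 2871*(6*(1/23) - 18*(-1/18)) = 2871*(6/23 + 1) = 2871*(29/23) = 83259/23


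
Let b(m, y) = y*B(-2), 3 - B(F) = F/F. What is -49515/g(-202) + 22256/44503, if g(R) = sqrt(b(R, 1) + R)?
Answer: 22256/44503 + 9903*I*sqrt(2)/4 ≈ 0.5001 + 3501.2*I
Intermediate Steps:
B(F) = 2 (B(F) = 3 - F/F = 3 - 1*1 = 3 - 1 = 2)
b(m, y) = 2*y (b(m, y) = y*2 = 2*y)
g(R) = sqrt(2 + R) (g(R) = sqrt(2*1 + R) = sqrt(2 + R))
-49515/g(-202) + 22256/44503 = -49515/sqrt(2 - 202) + 22256/44503 = -49515*(-I*sqrt(2)/20) + 22256*(1/44503) = -49515*(-I*sqrt(2)/20) + 22256/44503 = -(-9903)*I*sqrt(2)/4 + 22256/44503 = 9903*I*sqrt(2)/4 + 22256/44503 = 22256/44503 + 9903*I*sqrt(2)/4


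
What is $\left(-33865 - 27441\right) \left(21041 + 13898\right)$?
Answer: $-2141970334$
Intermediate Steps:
$\left(-33865 - 27441\right) \left(21041 + 13898\right) = \left(-61306\right) 34939 = -2141970334$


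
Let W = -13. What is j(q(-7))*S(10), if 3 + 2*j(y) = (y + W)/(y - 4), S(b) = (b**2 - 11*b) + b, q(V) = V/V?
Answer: 0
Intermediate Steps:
q(V) = 1
S(b) = b**2 - 10*b
j(y) = -3/2 + (-13 + y)/(2*(-4 + y)) (j(y) = -3/2 + ((y - 13)/(y - 4))/2 = -3/2 + ((-13 + y)/(-4 + y))/2 = -3/2 + (-13 + y)/(2*(-4 + y)))
j(q(-7))*S(10) = ((-1/2 - 1*1)/(-4 + 1))*(10*(-10 + 10)) = ((-1/2 - 1)/(-3))*(10*0) = -1/3*(-3/2)*0 = (1/2)*0 = 0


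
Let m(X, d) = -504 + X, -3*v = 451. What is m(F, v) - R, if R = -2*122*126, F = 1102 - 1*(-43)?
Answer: 31385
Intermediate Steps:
F = 1145 (F = 1102 + 43 = 1145)
v = -451/3 (v = -⅓*451 = -451/3 ≈ -150.33)
R = -30744 (R = -244*126 = -30744)
m(F, v) - R = (-504 + 1145) - 1*(-30744) = 641 + 30744 = 31385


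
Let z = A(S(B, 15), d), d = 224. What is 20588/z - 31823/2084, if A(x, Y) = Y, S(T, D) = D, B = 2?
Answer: 2236065/29176 ≈ 76.641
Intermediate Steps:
z = 224
20588/z - 31823/2084 = 20588/224 - 31823/2084 = 20588*(1/224) - 31823*1/2084 = 5147/56 - 31823/2084 = 2236065/29176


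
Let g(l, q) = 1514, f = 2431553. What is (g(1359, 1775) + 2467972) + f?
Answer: 4901039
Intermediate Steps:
(g(1359, 1775) + 2467972) + f = (1514 + 2467972) + 2431553 = 2469486 + 2431553 = 4901039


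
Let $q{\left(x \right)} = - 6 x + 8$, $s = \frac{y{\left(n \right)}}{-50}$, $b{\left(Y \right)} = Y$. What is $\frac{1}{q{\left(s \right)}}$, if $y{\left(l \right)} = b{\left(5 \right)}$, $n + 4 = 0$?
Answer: $\frac{5}{43} \approx 0.11628$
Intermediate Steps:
$n = -4$ ($n = -4 + 0 = -4$)
$y{\left(l \right)} = 5$
$s = - \frac{1}{10}$ ($s = \frac{5}{-50} = 5 \left(- \frac{1}{50}\right) = - \frac{1}{10} \approx -0.1$)
$q{\left(x \right)} = 8 - 6 x$
$\frac{1}{q{\left(s \right)}} = \frac{1}{8 - - \frac{3}{5}} = \frac{1}{8 + \frac{3}{5}} = \frac{1}{\frac{43}{5}} = \frac{5}{43}$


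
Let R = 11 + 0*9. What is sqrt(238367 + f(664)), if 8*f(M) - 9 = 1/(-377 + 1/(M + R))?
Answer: sqrt(61744034496722435)/508948 ≈ 488.23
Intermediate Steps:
R = 11 (R = 11 + 0 = 11)
f(M) = 9/8 + 1/(8*(-377 + 1/(11 + M))) (f(M) = 9/8 + 1/(8*(-377 + 1/(M + 11))) = 9/8 + 1/(8*(-377 + 1/(11 + M))))
sqrt(238367 + f(664)) = sqrt(238367 + (37303 + 3392*664)/(8*(4146 + 377*664))) = sqrt(238367 + (37303 + 2252288)/(8*(4146 + 250328))) = sqrt(238367 + (1/8)*2289591/254474) = sqrt(238367 + (1/8)*(1/254474)*2289591) = sqrt(238367 + 2289591/2035792) = sqrt(485267921255/2035792) = sqrt(61744034496722435)/508948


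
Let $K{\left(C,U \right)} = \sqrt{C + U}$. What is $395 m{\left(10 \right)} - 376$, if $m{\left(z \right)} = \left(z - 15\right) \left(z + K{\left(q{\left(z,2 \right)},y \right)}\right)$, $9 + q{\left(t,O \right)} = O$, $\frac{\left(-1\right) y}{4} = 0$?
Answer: $-20126 - 1975 i \sqrt{7} \approx -20126.0 - 5225.4 i$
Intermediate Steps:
$y = 0$ ($y = \left(-4\right) 0 = 0$)
$q{\left(t,O \right)} = -9 + O$
$m{\left(z \right)} = \left(-15 + z\right) \left(z + i \sqrt{7}\right)$ ($m{\left(z \right)} = \left(z - 15\right) \left(z + \sqrt{\left(-9 + 2\right) + 0}\right) = \left(-15 + z\right) \left(z + \sqrt{-7 + 0}\right) = \left(-15 + z\right) \left(z + \sqrt{-7}\right) = \left(-15 + z\right) \left(z + i \sqrt{7}\right)$)
$395 m{\left(10 \right)} - 376 = 395 \left(10^{2} - 150 - 15 i \sqrt{7} + i 10 \sqrt{7}\right) - 376 = 395 \left(100 - 150 - 15 i \sqrt{7} + 10 i \sqrt{7}\right) - 376 = 395 \left(-50 - 5 i \sqrt{7}\right) - 376 = \left(-19750 - 1975 i \sqrt{7}\right) - 376 = -20126 - 1975 i \sqrt{7}$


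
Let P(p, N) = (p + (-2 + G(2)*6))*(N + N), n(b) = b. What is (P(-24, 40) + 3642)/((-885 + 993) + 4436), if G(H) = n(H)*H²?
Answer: 2701/2272 ≈ 1.1888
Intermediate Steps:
G(H) = H³ (G(H) = H*H² = H³)
P(p, N) = 2*N*(46 + p) (P(p, N) = (p + (-2 + 2³*6))*(N + N) = (p + (-2 + 8*6))*(2*N) = (p + (-2 + 48))*(2*N) = (p + 46)*(2*N) = (46 + p)*(2*N) = 2*N*(46 + p))
(P(-24, 40) + 3642)/((-885 + 993) + 4436) = (2*40*(46 - 24) + 3642)/((-885 + 993) + 4436) = (2*40*22 + 3642)/(108 + 4436) = (1760 + 3642)/4544 = 5402*(1/4544) = 2701/2272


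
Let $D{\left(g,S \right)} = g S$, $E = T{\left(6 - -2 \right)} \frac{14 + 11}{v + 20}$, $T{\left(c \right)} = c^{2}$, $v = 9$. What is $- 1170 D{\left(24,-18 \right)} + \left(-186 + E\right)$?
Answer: $\frac{14653966}{29} \approx 5.0531 \cdot 10^{5}$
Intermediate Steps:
$E = \frac{1600}{29}$ ($E = \left(6 - -2\right)^{2} \frac{14 + 11}{9 + 20} = \left(6 + 2\right)^{2} \cdot \frac{25}{29} = 8^{2} \cdot 25 \cdot \frac{1}{29} = 64 \cdot \frac{25}{29} = \frac{1600}{29} \approx 55.172$)
$D{\left(g,S \right)} = S g$
$- 1170 D{\left(24,-18 \right)} + \left(-186 + E\right) = - 1170 \left(\left(-18\right) 24\right) + \left(-186 + \frac{1600}{29}\right) = \left(-1170\right) \left(-432\right) - \frac{3794}{29} = 505440 - \frac{3794}{29} = \frac{14653966}{29}$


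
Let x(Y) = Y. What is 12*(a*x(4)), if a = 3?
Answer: 144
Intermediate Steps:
12*(a*x(4)) = 12*(3*4) = 12*12 = 144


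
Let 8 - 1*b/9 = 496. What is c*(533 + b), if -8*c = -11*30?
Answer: -636735/4 ≈ -1.5918e+5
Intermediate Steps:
b = -4392 (b = 72 - 9*496 = 72 - 4464 = -4392)
c = 165/4 (c = -(-11)*30/8 = -1/8*(-330) = 165/4 ≈ 41.250)
c*(533 + b) = 165*(533 - 4392)/4 = (165/4)*(-3859) = -636735/4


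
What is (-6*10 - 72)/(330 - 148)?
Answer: -66/91 ≈ -0.72528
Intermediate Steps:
(-6*10 - 72)/(330 - 148) = (-60 - 72)/182 = -132*1/182 = -66/91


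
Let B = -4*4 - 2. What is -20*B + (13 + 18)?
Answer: 391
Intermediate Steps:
B = -18 (B = -16 - 2 = -18)
-20*B + (13 + 18) = -20*(-18) + (13 + 18) = 360 + 31 = 391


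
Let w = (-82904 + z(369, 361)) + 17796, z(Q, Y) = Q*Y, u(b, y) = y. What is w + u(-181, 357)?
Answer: 68458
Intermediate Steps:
w = 68101 (w = (-82904 + 369*361) + 17796 = (-82904 + 133209) + 17796 = 50305 + 17796 = 68101)
w + u(-181, 357) = 68101 + 357 = 68458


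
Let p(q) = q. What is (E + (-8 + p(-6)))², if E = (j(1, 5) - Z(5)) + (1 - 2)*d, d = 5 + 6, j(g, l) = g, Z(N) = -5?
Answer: 361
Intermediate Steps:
d = 11
E = -5 (E = (1 - 1*(-5)) + (1 - 2)*11 = (1 + 5) - 1*11 = 6 - 11 = -5)
(E + (-8 + p(-6)))² = (-5 + (-8 - 6))² = (-5 - 14)² = (-19)² = 361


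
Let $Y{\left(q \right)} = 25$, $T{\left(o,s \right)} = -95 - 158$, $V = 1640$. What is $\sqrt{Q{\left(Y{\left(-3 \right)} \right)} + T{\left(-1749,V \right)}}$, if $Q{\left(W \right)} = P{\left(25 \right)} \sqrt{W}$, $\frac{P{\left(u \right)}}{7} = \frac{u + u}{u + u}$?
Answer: $i \sqrt{218} \approx 14.765 i$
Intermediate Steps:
$T{\left(o,s \right)} = -253$
$P{\left(u \right)} = 7$ ($P{\left(u \right)} = 7 \frac{u + u}{u + u} = 7 \frac{2 u}{2 u} = 7 \cdot 2 u \frac{1}{2 u} = 7 \cdot 1 = 7$)
$Q{\left(W \right)} = 7 \sqrt{W}$
$\sqrt{Q{\left(Y{\left(-3 \right)} \right)} + T{\left(-1749,V \right)}} = \sqrt{7 \sqrt{25} - 253} = \sqrt{7 \cdot 5 - 253} = \sqrt{35 - 253} = \sqrt{-218} = i \sqrt{218}$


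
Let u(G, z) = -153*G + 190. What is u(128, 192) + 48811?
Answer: 29417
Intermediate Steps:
u(G, z) = 190 - 153*G
u(128, 192) + 48811 = (190 - 153*128) + 48811 = (190 - 19584) + 48811 = -19394 + 48811 = 29417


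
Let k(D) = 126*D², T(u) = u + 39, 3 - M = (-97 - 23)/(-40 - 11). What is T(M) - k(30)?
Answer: -1927126/17 ≈ -1.1336e+5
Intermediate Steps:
M = 11/17 (M = 3 - (-97 - 23)/(-40 - 11) = 3 - (-120)/(-51) = 3 - (-120)*(-1)/51 = 3 - 1*40/17 = 3 - 40/17 = 11/17 ≈ 0.64706)
T(u) = 39 + u
T(M) - k(30) = (39 + 11/17) - 126*30² = 674/17 - 126*900 = 674/17 - 1*113400 = 674/17 - 113400 = -1927126/17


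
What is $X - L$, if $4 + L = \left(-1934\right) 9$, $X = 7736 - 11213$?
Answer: $13933$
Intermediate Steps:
$X = -3477$ ($X = 7736 - 11213 = -3477$)
$L = -17410$ ($L = -4 - 17406 = -17410$)
$X - L = -3477 - -17410 = -3477 + 17410 = 13933$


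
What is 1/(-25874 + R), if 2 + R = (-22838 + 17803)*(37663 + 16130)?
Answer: -1/270873631 ≈ -3.6918e-9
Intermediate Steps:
R = -270847757 (R = -2 + (-22838 + 17803)*(37663 + 16130) = -2 - 5035*53793 = -2 - 270847755 = -270847757)
1/(-25874 + R) = 1/(-25874 - 270847757) = 1/(-270873631) = -1/270873631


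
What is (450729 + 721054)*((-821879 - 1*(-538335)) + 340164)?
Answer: 66346353460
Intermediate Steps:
(450729 + 721054)*((-821879 - 1*(-538335)) + 340164) = 1171783*((-821879 + 538335) + 340164) = 1171783*(-283544 + 340164) = 1171783*56620 = 66346353460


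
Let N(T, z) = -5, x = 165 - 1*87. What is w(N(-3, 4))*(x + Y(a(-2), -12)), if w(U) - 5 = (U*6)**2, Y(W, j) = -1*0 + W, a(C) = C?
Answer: 68780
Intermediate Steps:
x = 78 (x = 165 - 87 = 78)
Y(W, j) = W (Y(W, j) = 0 + W = W)
w(U) = 5 + 36*U**2 (w(U) = 5 + (U*6)**2 = 5 + (6*U)**2 = 5 + 36*U**2)
w(N(-3, 4))*(x + Y(a(-2), -12)) = (5 + 36*(-5)**2)*(78 - 2) = (5 + 36*25)*76 = (5 + 900)*76 = 905*76 = 68780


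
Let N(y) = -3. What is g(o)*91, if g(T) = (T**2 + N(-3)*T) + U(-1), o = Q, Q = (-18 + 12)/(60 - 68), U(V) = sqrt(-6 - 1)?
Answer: -2457/16 + 91*I*sqrt(7) ≈ -153.56 + 240.76*I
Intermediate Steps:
U(V) = I*sqrt(7) (U(V) = sqrt(-7) = I*sqrt(7))
Q = 3/4 (Q = -6/(-8) = -6*(-1/8) = 3/4 ≈ 0.75000)
o = 3/4 ≈ 0.75000
g(T) = T**2 - 3*T + I*sqrt(7) (g(T) = (T**2 - 3*T) + I*sqrt(7) = T**2 - 3*T + I*sqrt(7))
g(o)*91 = ((3/4)**2 - 3*3/4 + I*sqrt(7))*91 = (9/16 - 9/4 + I*sqrt(7))*91 = (-27/16 + I*sqrt(7))*91 = -2457/16 + 91*I*sqrt(7)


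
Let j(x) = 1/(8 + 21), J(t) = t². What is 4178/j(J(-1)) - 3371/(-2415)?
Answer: 292609601/2415 ≈ 1.2116e+5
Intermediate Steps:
j(x) = 1/29
4178/j(J(-1)) - 3371/(-2415) = 4178/(1/29) - 3371/(-2415) = 4178*29 - 3371*(-1/2415) = 121162 + 3371/2415 = 292609601/2415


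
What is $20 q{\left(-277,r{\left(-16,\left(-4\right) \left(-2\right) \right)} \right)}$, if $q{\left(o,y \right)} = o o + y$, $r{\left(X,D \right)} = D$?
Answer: $1534740$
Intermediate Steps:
$q{\left(o,y \right)} = y + o^{2}$ ($q{\left(o,y \right)} = o^{2} + y = y + o^{2}$)
$20 q{\left(-277,r{\left(-16,\left(-4\right) \left(-2\right) \right)} \right)} = 20 \left(\left(-4\right) \left(-2\right) + \left(-277\right)^{2}\right) = 20 \left(8 + 76729\right) = 20 \cdot 76737 = 1534740$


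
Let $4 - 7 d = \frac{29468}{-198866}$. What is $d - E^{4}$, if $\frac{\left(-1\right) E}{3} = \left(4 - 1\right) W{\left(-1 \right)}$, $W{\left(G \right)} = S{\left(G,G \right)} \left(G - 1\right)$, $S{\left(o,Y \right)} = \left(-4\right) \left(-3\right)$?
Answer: $- \frac{1515107985695950}{696031} \approx -2.1768 \cdot 10^{9}$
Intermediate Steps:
$S{\left(o,Y \right)} = 12$
$W{\left(G \right)} = -12 + 12 G$ ($W{\left(G \right)} = 12 \left(G - 1\right) = 12 \left(-1 + G\right) = -12 + 12 G$)
$d = \frac{412466}{696031}$ ($d = \frac{4}{7} - \frac{29468 \frac{1}{-198866}}{7} = \frac{4}{7} - \frac{29468 \left(- \frac{1}{198866}\right)}{7} = \frac{4}{7} - - \frac{14734}{696031} = \frac{4}{7} + \frac{14734}{696031} = \frac{412466}{696031} \approx 0.5926$)
$E = 216$ ($E = - 3 \left(4 - 1\right) \left(-12 + 12 \left(-1\right)\right) = - 3 \cdot 3 \left(-12 - 12\right) = - 3 \cdot 3 \left(-24\right) = \left(-3\right) \left(-72\right) = 216$)
$d - E^{4} = \frac{412466}{696031} - 216^{4} = \frac{412466}{696031} - 2176782336 = - \frac{1515107985695950}{696031}$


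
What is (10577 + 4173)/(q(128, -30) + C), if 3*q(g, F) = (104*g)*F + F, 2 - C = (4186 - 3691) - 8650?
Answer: -14750/124973 ≈ -0.11803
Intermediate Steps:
C = 8157 (C = 2 - ((4186 - 3691) - 8650) = 2 - (495 - 8650) = 2 - 1*(-8155) = 2 + 8155 = 8157)
q(g, F) = F/3 + 104*F*g/3 (q(g, F) = ((104*g)*F + F)/3 = (104*F*g + F)/3 = (F + 104*F*g)/3 = F/3 + 104*F*g/3)
(10577 + 4173)/(q(128, -30) + C) = (10577 + 4173)/((⅓)*(-30)*(1 + 104*128) + 8157) = 14750/((⅓)*(-30)*(1 + 13312) + 8157) = 14750/((⅓)*(-30)*13313 + 8157) = 14750/(-133130 + 8157) = 14750/(-124973) = 14750*(-1/124973) = -14750/124973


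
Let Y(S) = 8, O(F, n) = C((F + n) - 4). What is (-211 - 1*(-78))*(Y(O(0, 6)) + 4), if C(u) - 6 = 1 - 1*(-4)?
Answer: -1596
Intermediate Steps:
C(u) = 11 (C(u) = 6 + (1 - 1*(-4)) = 6 + (1 + 4) = 6 + 5 = 11)
O(F, n) = 11
(-211 - 1*(-78))*(Y(O(0, 6)) + 4) = (-211 - 1*(-78))*(8 + 4) = (-211 + 78)*12 = -133*12 = -1596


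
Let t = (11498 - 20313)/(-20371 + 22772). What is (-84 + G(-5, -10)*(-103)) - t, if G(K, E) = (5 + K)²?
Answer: -192869/2401 ≈ -80.329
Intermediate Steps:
t = -8815/2401 ≈ -3.6714
(-84 + G(-5, -10)*(-103)) - t = (-84 + (5 - 5)²*(-103)) - 1*(-8815/2401) = (-84 + 0²*(-103)) + 8815/2401 = (-84 + 0*(-103)) + 8815/2401 = (-84 + 0) + 8815/2401 = -84 + 8815/2401 = -192869/2401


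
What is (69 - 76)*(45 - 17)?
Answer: -196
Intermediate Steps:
(69 - 76)*(45 - 17) = -7*28 = -196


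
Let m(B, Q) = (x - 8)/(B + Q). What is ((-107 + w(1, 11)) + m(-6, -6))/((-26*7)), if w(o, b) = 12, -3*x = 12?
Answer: 47/91 ≈ 0.51648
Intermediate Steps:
x = -4 (x = -1/3*12 = -4)
m(B, Q) = -12/(B + Q) (m(B, Q) = (-4 - 8)/(B + Q) = -12/(B + Q))
((-107 + w(1, 11)) + m(-6, -6))/((-26*7)) = ((-107 + 12) - 12/(-6 - 6))/((-26*7)) = (-95 - 12/(-12))/(-182) = (-95 - 12*(-1/12))*(-1/182) = (-95 + 1)*(-1/182) = -94*(-1/182) = 47/91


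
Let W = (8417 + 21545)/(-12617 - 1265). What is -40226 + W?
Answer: -279223647/6941 ≈ -40228.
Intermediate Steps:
W = -14981/6941 (W = 29962/(-13882) = 29962*(-1/13882) = -14981/6941 ≈ -2.1583)
-40226 + W = -40226 - 14981/6941 = -279223647/6941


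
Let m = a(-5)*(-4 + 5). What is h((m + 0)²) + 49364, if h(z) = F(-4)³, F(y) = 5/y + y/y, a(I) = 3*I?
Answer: 3159295/64 ≈ 49364.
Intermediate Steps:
F(y) = 1 + 5/y (F(y) = 5/y + 1 = 1 + 5/y)
m = -15 (m = (3*(-5))*(-4 + 5) = -15*1 = -15)
h(z) = -1/64 (h(z) = ((5 - 4)/(-4))³ = (-¼*1)³ = (-¼)³ = -1/64)
h((m + 0)²) + 49364 = -1/64 + 49364 = 3159295/64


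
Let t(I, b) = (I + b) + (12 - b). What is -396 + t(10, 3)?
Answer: -374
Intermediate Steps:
t(I, b) = 12 + I
-396 + t(10, 3) = -396 + (12 + 10) = -396 + 22 = -374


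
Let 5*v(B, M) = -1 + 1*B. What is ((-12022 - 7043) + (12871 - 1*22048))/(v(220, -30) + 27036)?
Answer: -47070/45133 ≈ -1.0429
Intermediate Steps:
v(B, M) = -1/5 + B/5 (v(B, M) = (-1 + 1*B)/5 = (-1 + B)/5 = -1/5 + B/5)
((-12022 - 7043) + (12871 - 1*22048))/(v(220, -30) + 27036) = ((-12022 - 7043) + (12871 - 1*22048))/((-1/5 + (1/5)*220) + 27036) = (-19065 + (12871 - 22048))/((-1/5 + 44) + 27036) = (-19065 - 9177)/(219/5 + 27036) = -28242/135399/5 = -28242*5/135399 = -47070/45133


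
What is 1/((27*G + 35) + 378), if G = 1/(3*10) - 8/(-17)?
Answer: 170/72523 ≈ 0.0023441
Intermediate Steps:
G = 257/510 (G = (⅓)*(⅒) - 8*(-1/17) = 1/30 + 8/17 = 257/510 ≈ 0.50392)
1/((27*G + 35) + 378) = 1/((27*(257/510) + 35) + 378) = 1/((2313/170 + 35) + 378) = 1/(8263/170 + 378) = 1/(72523/170) = 170/72523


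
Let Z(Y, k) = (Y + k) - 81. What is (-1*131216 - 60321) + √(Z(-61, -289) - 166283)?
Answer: -191537 + I*√166714 ≈ -1.9154e+5 + 408.31*I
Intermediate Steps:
Z(Y, k) = -81 + Y + k
(-1*131216 - 60321) + √(Z(-61, -289) - 166283) = (-1*131216 - 60321) + √((-81 - 61 - 289) - 166283) = (-131216 - 60321) + √(-431 - 166283) = -191537 + √(-166714) = -191537 + I*√166714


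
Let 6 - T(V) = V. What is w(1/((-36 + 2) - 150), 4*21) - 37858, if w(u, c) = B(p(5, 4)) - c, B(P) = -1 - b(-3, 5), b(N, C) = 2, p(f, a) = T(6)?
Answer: -37945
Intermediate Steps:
T(V) = 6 - V
p(f, a) = 0 (p(f, a) = 6 - 1*6 = 6 - 6 = 0)
B(P) = -3 (B(P) = -1 - 1*2 = -1 - 2 = -3)
w(u, c) = -3 - c
w(1/((-36 + 2) - 150), 4*21) - 37858 = (-3 - 4*21) - 37858 = (-3 - 1*84) - 37858 = (-3 - 84) - 37858 = -87 - 37858 = -37945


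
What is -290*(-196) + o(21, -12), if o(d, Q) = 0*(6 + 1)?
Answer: 56840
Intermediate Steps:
o(d, Q) = 0 (o(d, Q) = 0*7 = 0)
-290*(-196) + o(21, -12) = -290*(-196) + 0 = 56840 + 0 = 56840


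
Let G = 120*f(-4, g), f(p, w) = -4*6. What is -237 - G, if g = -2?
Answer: 2643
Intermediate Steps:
f(p, w) = -24
G = -2880 (G = 120*(-24) = -2880)
-237 - G = -237 - 1*(-2880) = -237 + 2880 = 2643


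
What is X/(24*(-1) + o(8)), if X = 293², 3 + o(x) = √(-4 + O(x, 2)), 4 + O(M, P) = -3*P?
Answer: -2317923/743 - 85849*I*√14/743 ≈ -3119.7 - 432.33*I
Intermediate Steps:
O(M, P) = -4 - 3*P
o(x) = -3 + I*√14 (o(x) = -3 + √(-4 + (-4 - 3*2)) = -3 + √(-4 + (-4 - 6)) = -3 + √(-4 - 10) = -3 + √(-14) = -3 + I*√14)
X = 85849
X/(24*(-1) + o(8)) = 85849/(24*(-1) + (-3 + I*√14)) = 85849/(-24 + (-3 + I*√14)) = 85849/(-27 + I*√14)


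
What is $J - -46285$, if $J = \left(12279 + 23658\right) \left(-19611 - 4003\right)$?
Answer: $-848570033$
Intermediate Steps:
$J = -848616318$ ($J = 35937 \left(-23614\right) = -848616318$)
$J - -46285 = -848616318 - -46285 = -848616318 + 46285 = -848570033$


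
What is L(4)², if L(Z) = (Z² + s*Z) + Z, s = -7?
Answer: 64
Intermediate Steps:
L(Z) = Z² - 6*Z (L(Z) = (Z² - 7*Z) + Z = Z² - 6*Z)
L(4)² = (4*(-6 + 4))² = (4*(-2))² = (-8)² = 64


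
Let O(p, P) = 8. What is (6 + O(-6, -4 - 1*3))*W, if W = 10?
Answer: 140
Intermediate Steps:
(6 + O(-6, -4 - 1*3))*W = (6 + 8)*10 = 14*10 = 140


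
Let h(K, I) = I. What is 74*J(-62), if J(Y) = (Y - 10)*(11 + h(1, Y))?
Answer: 271728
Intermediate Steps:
J(Y) = (-10 + Y)*(11 + Y) (J(Y) = (Y - 10)*(11 + Y) = (-10 + Y)*(11 + Y))
74*J(-62) = 74*(-110 - 62 + (-62)**2) = 74*(-110 - 62 + 3844) = 74*3672 = 271728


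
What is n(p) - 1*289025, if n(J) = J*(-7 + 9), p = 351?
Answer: -288323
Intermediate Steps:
n(J) = 2*J (n(J) = J*2 = 2*J)
n(p) - 1*289025 = 2*351 - 1*289025 = 702 - 289025 = -288323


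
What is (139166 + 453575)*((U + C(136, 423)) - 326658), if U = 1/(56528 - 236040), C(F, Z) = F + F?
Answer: -34728815891628053/179512 ≈ -1.9346e+11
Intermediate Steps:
C(F, Z) = 2*F
U = -1/179512 (U = 1/(-179512) = -1/179512 ≈ -5.5707e-6)
(139166 + 453575)*((U + C(136, 423)) - 326658) = (139166 + 453575)*((-1/179512 + 2*136) - 326658) = 592741*((-1/179512 + 272) - 326658) = 592741*(48827263/179512 - 326658) = 592741*(-58590203633/179512) = -34728815891628053/179512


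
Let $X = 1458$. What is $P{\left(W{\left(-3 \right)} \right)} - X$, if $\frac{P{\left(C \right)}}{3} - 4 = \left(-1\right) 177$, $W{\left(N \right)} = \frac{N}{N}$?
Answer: $-1977$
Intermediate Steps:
$W{\left(N \right)} = 1$
$P{\left(C \right)} = -519$ ($P{\left(C \right)} = 12 + 3 \left(\left(-1\right) 177\right) = 12 + 3 \left(-177\right) = 12 - 531 = -519$)
$P{\left(W{\left(-3 \right)} \right)} - X = -519 - 1458 = -1977$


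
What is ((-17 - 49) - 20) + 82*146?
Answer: 11886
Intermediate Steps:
((-17 - 49) - 20) + 82*146 = (-66 - 20) + 11972 = -86 + 11972 = 11886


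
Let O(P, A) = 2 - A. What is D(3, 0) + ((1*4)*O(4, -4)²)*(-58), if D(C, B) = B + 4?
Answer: -8348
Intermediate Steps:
D(C, B) = 4 + B
D(3, 0) + ((1*4)*O(4, -4)²)*(-58) = (4 + 0) + ((1*4)*(2 - 1*(-4))²)*(-58) = 4 + (4*(2 + 4)²)*(-58) = 4 + (4*6²)*(-58) = 4 + (4*36)*(-58) = 4 + 144*(-58) = 4 - 8352 = -8348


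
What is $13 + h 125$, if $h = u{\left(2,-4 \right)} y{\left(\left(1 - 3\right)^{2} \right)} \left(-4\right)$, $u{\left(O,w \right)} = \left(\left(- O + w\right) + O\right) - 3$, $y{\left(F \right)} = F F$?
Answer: $56013$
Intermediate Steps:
$y{\left(F \right)} = F^{2}$
$u{\left(O,w \right)} = -3 + w$ ($u{\left(O,w \right)} = \left(\left(w - O\right) + O\right) - 3 = w - 3 = -3 + w$)
$h = 448$ ($h = \left(-3 - 4\right) \left(\left(1 - 3\right)^{2}\right)^{2} \left(-4\right) = - 7 \left(\left(-2\right)^{2}\right)^{2} \left(-4\right) = - 7 \cdot 4^{2} \left(-4\right) = \left(-7\right) 16 \left(-4\right) = \left(-112\right) \left(-4\right) = 448$)
$13 + h 125 = 13 + 448 \cdot 125 = 13 + 56000 = 56013$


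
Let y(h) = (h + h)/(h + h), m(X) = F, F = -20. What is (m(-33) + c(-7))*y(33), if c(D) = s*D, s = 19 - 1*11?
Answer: -76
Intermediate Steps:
s = 8 (s = 19 - 11 = 8)
m(X) = -20
c(D) = 8*D
y(h) = 1 (y(h) = (2*h)/((2*h)) = (2*h)*(1/(2*h)) = 1)
(m(-33) + c(-7))*y(33) = (-20 + 8*(-7))*1 = (-20 - 56)*1 = -76*1 = -76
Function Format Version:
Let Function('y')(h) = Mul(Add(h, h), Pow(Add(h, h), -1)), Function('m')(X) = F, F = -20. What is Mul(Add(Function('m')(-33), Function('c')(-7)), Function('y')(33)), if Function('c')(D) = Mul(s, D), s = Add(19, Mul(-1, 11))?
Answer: -76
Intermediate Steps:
s = 8 (s = Add(19, -11) = 8)
Function('m')(X) = -20
Function('c')(D) = Mul(8, D)
Function('y')(h) = 1 (Function('y')(h) = Mul(Mul(2, h), Pow(Mul(2, h), -1)) = Mul(Mul(2, h), Mul(Rational(1, 2), Pow(h, -1))) = 1)
Mul(Add(Function('m')(-33), Function('c')(-7)), Function('y')(33)) = Mul(Add(-20, Mul(8, -7)), 1) = Mul(Add(-20, -56), 1) = Mul(-76, 1) = -76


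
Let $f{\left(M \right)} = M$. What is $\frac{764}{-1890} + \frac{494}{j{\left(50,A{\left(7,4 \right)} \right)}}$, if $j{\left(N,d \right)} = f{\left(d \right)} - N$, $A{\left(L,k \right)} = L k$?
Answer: $- \frac{237617}{10395} \approx -22.859$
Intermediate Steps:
$j{\left(N,d \right)} = d - N$
$\frac{764}{-1890} + \frac{494}{j{\left(50,A{\left(7,4 \right)} \right)}} = \frac{764}{-1890} + \frac{494}{7 \cdot 4 - 50} = 764 \left(- \frac{1}{1890}\right) + \frac{494}{28 - 50} = - \frac{382}{945} + \frac{494}{-22} = - \frac{382}{945} + 494 \left(- \frac{1}{22}\right) = - \frac{382}{945} - \frac{247}{11} = - \frac{237617}{10395}$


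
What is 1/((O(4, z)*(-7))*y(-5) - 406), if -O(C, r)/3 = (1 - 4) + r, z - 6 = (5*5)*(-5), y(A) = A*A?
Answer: -1/64456 ≈ -1.5514e-5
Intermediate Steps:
y(A) = A²
z = -119 (z = 6 + (5*5)*(-5) = 6 + 25*(-5) = 6 - 125 = -119)
O(C, r) = 9 - 3*r (O(C, r) = -3*((1 - 4) + r) = -3*(-3 + r) = 9 - 3*r)
1/((O(4, z)*(-7))*y(-5) - 406) = 1/(((9 - 3*(-119))*(-7))*(-5)² - 406) = 1/(((9 + 357)*(-7))*25 - 406) = 1/((366*(-7))*25 - 406) = 1/(-2562*25 - 406) = 1/(-64050 - 406) = 1/(-64456) = -1/64456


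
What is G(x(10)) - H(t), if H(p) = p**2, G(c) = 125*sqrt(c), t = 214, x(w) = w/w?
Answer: -45671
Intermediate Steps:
x(w) = 1
G(x(10)) - H(t) = 125*sqrt(1) - 1*214**2 = 125*1 - 1*45796 = 125 - 45796 = -45671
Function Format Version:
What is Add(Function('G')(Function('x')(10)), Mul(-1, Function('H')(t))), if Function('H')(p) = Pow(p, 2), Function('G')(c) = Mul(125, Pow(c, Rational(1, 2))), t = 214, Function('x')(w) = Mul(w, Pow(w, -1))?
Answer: -45671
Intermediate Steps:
Function('x')(w) = 1
Add(Function('G')(Function('x')(10)), Mul(-1, Function('H')(t))) = Add(Mul(125, Pow(1, Rational(1, 2))), Mul(-1, Pow(214, 2))) = Add(Mul(125, 1), Mul(-1, 45796)) = Add(125, -45796) = -45671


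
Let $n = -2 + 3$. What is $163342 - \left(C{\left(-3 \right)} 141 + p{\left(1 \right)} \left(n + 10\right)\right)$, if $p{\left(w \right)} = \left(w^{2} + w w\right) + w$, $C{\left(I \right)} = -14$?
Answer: $165283$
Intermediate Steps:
$p{\left(w \right)} = w + 2 w^{2}$ ($p{\left(w \right)} = \left(w^{2} + w^{2}\right) + w = 2 w^{2} + w = w + 2 w^{2}$)
$n = 1$
$163342 - \left(C{\left(-3 \right)} 141 + p{\left(1 \right)} \left(n + 10\right)\right) = 163342 - \left(\left(-14\right) 141 + 1 \left(1 + 2 \cdot 1\right) \left(1 + 10\right)\right) = 163342 - \left(-1974 + 1 \left(1 + 2\right) 11\right) = 163342 - \left(-1974 + 1 \cdot 3 \cdot 11\right) = 163342 - \left(-1974 + 3 \cdot 11\right) = 163342 - \left(-1974 + 33\right) = 163342 - -1941 = 163342 + 1941 = 165283$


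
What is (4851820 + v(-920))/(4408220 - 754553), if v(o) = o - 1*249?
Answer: 4850651/3653667 ≈ 1.3276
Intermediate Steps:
v(o) = -249 + o (v(o) = o - 249 = -249 + o)
(4851820 + v(-920))/(4408220 - 754553) = (4851820 + (-249 - 920))/(4408220 - 754553) = (4851820 - 1169)/3653667 = 4850651*(1/3653667) = 4850651/3653667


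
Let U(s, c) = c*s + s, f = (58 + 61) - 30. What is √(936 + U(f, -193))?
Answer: 2*I*√4038 ≈ 127.09*I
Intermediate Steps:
f = 89 (f = 119 - 30 = 89)
U(s, c) = s + c*s
√(936 + U(f, -193)) = √(936 + 89*(1 - 193)) = √(936 + 89*(-192)) = √(936 - 17088) = √(-16152) = 2*I*√4038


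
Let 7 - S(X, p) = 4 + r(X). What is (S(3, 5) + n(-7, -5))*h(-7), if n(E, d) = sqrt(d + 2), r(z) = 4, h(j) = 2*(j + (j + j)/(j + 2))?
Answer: 42/5 - 42*I*sqrt(3)/5 ≈ 8.4 - 14.549*I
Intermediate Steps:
h(j) = 2*j + 4*j/(2 + j) (h(j) = 2*(j + (2*j)/(2 + j)) = 2*(j + 2*j/(2 + j)) = 2*j + 4*j/(2 + j))
n(E, d) = sqrt(2 + d)
S(X, p) = -1 (S(X, p) = 7 - (4 + 4) = 7 - 1*8 = 7 - 8 = -1)
(S(3, 5) + n(-7, -5))*h(-7) = (-1 + sqrt(2 - 5))*(2*(-7)*(4 - 7)/(2 - 7)) = (-1 + sqrt(-3))*(2*(-7)*(-3)/(-5)) = (-1 + I*sqrt(3))*(2*(-7)*(-1/5)*(-3)) = (-1 + I*sqrt(3))*(-42/5) = 42/5 - 42*I*sqrt(3)/5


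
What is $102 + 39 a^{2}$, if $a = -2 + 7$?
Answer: $1077$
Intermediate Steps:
$a = 5$
$102 + 39 a^{2} = 102 + 39 \cdot 5^{2} = 102 + 39 \cdot 25 = 102 + 975 = 1077$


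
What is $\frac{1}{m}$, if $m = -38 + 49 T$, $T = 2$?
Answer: $\frac{1}{60} \approx 0.016667$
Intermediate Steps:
$m = 60$ ($m = -38 + 49 \cdot 2 = -38 + 98 = 60$)
$\frac{1}{m} = \frac{1}{60}$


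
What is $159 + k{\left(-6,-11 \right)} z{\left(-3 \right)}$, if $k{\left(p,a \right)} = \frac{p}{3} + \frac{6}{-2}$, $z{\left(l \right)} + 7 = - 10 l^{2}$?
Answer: $644$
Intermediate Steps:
$z{\left(l \right)} = -7 - 10 l^{2}$
$k{\left(p,a \right)} = -3 + \frac{p}{3}$ ($k{\left(p,a \right)} = p \frac{1}{3} + 6 \left(- \frac{1}{2}\right) = \frac{p}{3} - 3 = -3 + \frac{p}{3}$)
$159 + k{\left(-6,-11 \right)} z{\left(-3 \right)} = 159 + \left(-3 + \frac{1}{3} \left(-6\right)\right) \left(-7 - 10 \left(-3\right)^{2}\right) = 159 + \left(-3 - 2\right) \left(-7 - 90\right) = 159 - 5 \left(-7 - 90\right) = 159 - -485 = 159 + 485 = 644$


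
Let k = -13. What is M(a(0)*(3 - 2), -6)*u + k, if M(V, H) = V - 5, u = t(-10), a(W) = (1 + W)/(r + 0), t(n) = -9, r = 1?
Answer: 23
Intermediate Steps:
a(W) = 1 + W (a(W) = (1 + W)/(1 + 0) = (1 + W)/1 = (1 + W)*1 = 1 + W)
u = -9
M(V, H) = -5 + V
M(a(0)*(3 - 2), -6)*u + k = (-5 + (1 + 0)*(3 - 2))*(-9) - 13 = (-5 + 1*1)*(-9) - 13 = (-5 + 1)*(-9) - 13 = -4*(-9) - 13 = 36 - 13 = 23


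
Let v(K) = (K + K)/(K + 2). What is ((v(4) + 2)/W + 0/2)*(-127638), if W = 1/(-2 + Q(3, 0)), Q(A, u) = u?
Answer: 850920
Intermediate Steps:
v(K) = 2*K/(2 + K) (v(K) = (2*K)/(2 + K) = 2*K/(2 + K))
W = -1/2 (W = 1/(-2 + 0) = 1/(-2) = -1/2 ≈ -0.50000)
((v(4) + 2)/W + 0/2)*(-127638) = ((2*4/(2 + 4) + 2)/(-1/2) + 0/2)*(-127638) = ((2*4/6 + 2)*(-2) + 0*(1/2))*(-127638) = ((2*4*(1/6) + 2)*(-2) + 0)*(-127638) = ((4/3 + 2)*(-2) + 0)*(-127638) = ((10/3)*(-2) + 0)*(-127638) = (-20/3 + 0)*(-127638) = -20/3*(-127638) = 850920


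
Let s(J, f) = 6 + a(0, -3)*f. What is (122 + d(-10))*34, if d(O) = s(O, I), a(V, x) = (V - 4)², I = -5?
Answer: 1632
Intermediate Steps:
a(V, x) = (-4 + V)²
s(J, f) = 6 + 16*f (s(J, f) = 6 + (-4 + 0)²*f = 6 + (-4)²*f = 6 + 16*f)
d(O) = -74 (d(O) = 6 + 16*(-5) = 6 - 80 = -74)
(122 + d(-10))*34 = (122 - 74)*34 = 48*34 = 1632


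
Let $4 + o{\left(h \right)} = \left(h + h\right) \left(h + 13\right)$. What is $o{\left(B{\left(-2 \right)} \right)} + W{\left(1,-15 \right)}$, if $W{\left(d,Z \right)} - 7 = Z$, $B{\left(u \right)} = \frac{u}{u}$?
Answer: $16$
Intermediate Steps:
$B{\left(u \right)} = 1$
$W{\left(d,Z \right)} = 7 + Z$
$o{\left(h \right)} = -4 + 2 h \left(13 + h\right)$ ($o{\left(h \right)} = -4 + \left(h + h\right) \left(h + 13\right) = -4 + 2 h \left(13 + h\right)$)
$o{\left(B{\left(-2 \right)} \right)} + W{\left(1,-15 \right)} = \left(-4 + 2 \cdot 1^{2} + 26 \cdot 1\right) + \left(7 - 15\right) = \left(-4 + 2 \cdot 1 + 26\right) - 8 = \left(-4 + 2 + 26\right) - 8 = 24 - 8 = 16$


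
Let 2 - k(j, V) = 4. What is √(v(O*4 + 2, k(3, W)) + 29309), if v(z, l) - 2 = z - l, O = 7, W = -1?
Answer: √29343 ≈ 171.30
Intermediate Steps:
k(j, V) = -2 (k(j, V) = 2 - 1*4 = 2 - 4 = -2)
v(z, l) = 2 + z - l (v(z, l) = 2 + (z - l) = 2 + z - l)
√(v(O*4 + 2, k(3, W)) + 29309) = √((2 + (7*4 + 2) - 1*(-2)) + 29309) = √((2 + (28 + 2) + 2) + 29309) = √((2 + 30 + 2) + 29309) = √(34 + 29309) = √29343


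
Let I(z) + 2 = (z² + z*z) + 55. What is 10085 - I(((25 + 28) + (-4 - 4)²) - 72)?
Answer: 5982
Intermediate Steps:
I(z) = 53 + 2*z² (I(z) = -2 + ((z² + z*z) + 55) = -2 + ((z² + z²) + 55) = -2 + (2*z² + 55) = -2 + (55 + 2*z²) = 53 + 2*z²)
10085 - I(((25 + 28) + (-4 - 4)²) - 72) = 10085 - (53 + 2*(((25 + 28) + (-4 - 4)²) - 72)²) = 10085 - (53 + 2*((53 + (-8)²) - 72)²) = 10085 - (53 + 2*((53 + 64) - 72)²) = 10085 - (53 + 2*(117 - 72)²) = 10085 - (53 + 2*45²) = 10085 - (53 + 2*2025) = 10085 - (53 + 4050) = 10085 - 1*4103 = 10085 - 4103 = 5982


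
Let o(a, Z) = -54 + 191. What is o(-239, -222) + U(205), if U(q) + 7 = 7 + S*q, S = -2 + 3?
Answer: 342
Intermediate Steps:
S = 1
o(a, Z) = 137
U(q) = q (U(q) = -7 + (7 + 1*q) = -7 + (7 + q) = q)
o(-239, -222) + U(205) = 137 + 205 = 342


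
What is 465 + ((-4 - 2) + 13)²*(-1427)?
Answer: -69458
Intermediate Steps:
465 + ((-4 - 2) + 13)²*(-1427) = 465 + (-6 + 13)²*(-1427) = 465 + 7²*(-1427) = 465 + 49*(-1427) = 465 - 69923 = -69458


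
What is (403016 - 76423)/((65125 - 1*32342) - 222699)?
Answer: -326593/189916 ≈ -1.7197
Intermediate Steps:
(403016 - 76423)/((65125 - 1*32342) - 222699) = 326593/((65125 - 32342) - 222699) = 326593/(32783 - 222699) = 326593/(-189916) = 326593*(-1/189916) = -326593/189916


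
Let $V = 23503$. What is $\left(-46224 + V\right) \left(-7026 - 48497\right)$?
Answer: $1261538083$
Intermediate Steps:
$\left(-46224 + V\right) \left(-7026 - 48497\right) = \left(-46224 + 23503\right) \left(-7026 - 48497\right) = \left(-22721\right) \left(-55523\right) = 1261538083$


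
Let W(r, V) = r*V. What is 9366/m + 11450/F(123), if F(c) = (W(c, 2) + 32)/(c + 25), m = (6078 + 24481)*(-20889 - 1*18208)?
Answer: 1012324572146026/166072365997 ≈ 6095.7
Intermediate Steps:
W(r, V) = V*r
m = -1194765223 (m = 30559*(-20889 - 18208) = 30559*(-39097) = -1194765223)
F(c) = (32 + 2*c)/(25 + c) (F(c) = (2*c + 32)/(c + 25) = (32 + 2*c)/(25 + c))
9366/m + 11450/F(123) = 9366/(-1194765223) + 11450/((2*(16 + 123)/(25 + 123))) = 9366*(-1/1194765223) + 11450/((2*139/148)) = -9366/1194765223 + 11450/((2*(1/148)*139)) = -9366/1194765223 + 11450/(139/74) = -9366/1194765223 + 11450*(74/139) = -9366/1194765223 + 847300/139 = 1012324572146026/166072365997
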